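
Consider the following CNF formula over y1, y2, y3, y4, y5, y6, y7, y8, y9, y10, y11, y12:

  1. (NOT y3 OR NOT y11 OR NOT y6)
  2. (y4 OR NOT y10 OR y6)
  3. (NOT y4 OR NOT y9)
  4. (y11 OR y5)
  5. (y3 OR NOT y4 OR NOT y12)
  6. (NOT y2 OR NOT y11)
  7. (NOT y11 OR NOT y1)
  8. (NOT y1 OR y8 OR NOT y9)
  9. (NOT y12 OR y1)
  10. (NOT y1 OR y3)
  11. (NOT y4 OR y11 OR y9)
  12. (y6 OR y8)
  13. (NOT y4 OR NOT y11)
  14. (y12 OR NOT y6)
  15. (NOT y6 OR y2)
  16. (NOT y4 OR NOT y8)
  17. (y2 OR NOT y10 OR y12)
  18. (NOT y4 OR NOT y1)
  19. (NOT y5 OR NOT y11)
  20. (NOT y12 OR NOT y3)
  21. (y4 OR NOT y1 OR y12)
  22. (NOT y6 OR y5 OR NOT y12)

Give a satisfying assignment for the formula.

y1=False  y2=True  y3=True  y4=False  y5=True  y6=False  y7=True  y8=True  y9=False  y10=False  y11=False  y12=False

y10 occurs only negated in the remaining clauses — set y10 = False.
Branch on y1: take y1 = False.
  then y12 is forced to False.
  then y6 is forced to False.
  then y8 is forced to True.
  then y4 is forced to False.
Try y2 = True.
  then y11 is forced to False.
  then y5 is forced to True.
y3, y7, y9 are now unconstrained; take y3 = True, y7 = True, y9 = False.
Check each clause:
  1. (NOT y3 OR NOT y11 OR NOT y6) — NOT y11 is true.
  2. (y6 OR y4 OR NOT y10) — NOT y10 is true.
  3. (NOT y9 OR NOT y4) — NOT y4 is true.
  4. (y5 OR y11) — y5 is true.
  5. (y3 OR NOT y4 OR NOT y12) — y3 is true.
  6. (NOT y2 OR NOT y11) — NOT y11 is true.
  7. (NOT y1 OR NOT y11) — NOT y11 is true.
  8. (NOT y9 OR NOT y1 OR y8) — y8 is true.
  9. (y1 OR NOT y12) — NOT y12 is true.
  10. (y3 OR NOT y1) — y3 is true.
  11. (y11 OR NOT y4 OR y9) — NOT y4 is true.
  12. (y6 OR y8) — y8 is true.
  13. (NOT y4 OR NOT y11) — NOT y4 is true.
  14. (NOT y6 OR y12) — NOT y6 is true.
  15. (NOT y6 OR y2) — y2 is true.
  16. (NOT y8 OR NOT y4) — NOT y4 is true.
  17. (y12 OR y2 OR NOT y10) — y2 is true.
  18. (NOT y1 OR NOT y4) — NOT y4 is true.
  19. (NOT y5 OR NOT y11) — NOT y11 is true.
  20. (NOT y12 OR NOT y3) — NOT y12 is true.
  21. (y12 OR NOT y1 OR y4) — NOT y1 is true.
  22. (y5 OR NOT y12 OR NOT y6) — NOT y6 is true.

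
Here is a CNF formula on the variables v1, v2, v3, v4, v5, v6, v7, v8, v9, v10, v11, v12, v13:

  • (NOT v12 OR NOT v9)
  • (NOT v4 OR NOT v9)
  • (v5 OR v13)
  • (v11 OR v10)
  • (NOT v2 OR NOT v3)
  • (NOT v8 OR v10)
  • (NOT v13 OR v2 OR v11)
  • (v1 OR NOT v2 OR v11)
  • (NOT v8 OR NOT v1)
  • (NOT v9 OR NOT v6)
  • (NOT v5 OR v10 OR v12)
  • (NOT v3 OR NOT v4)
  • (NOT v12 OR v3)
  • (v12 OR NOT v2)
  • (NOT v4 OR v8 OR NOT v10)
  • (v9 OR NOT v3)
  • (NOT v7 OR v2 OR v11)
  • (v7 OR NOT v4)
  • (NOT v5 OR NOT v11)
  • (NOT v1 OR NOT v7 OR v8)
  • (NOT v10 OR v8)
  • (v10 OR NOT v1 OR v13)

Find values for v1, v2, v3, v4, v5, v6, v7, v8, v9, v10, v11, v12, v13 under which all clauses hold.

Pure literal: v4 appears only negated; assign v4 = False.
Set v1 = False and propagate.
Try v2 = False.
For the remaining variables, v3 = False, v5 = True, v6 = True, v7 = False, v8 = True, v9 = False, v10 = True, v11 = False, v12 = False, v13 = False works.

v1=0, v2=0, v3=0, v4=0, v5=1, v6=1, v7=0, v8=1, v9=0, v10=1, v11=0, v12=0, v13=0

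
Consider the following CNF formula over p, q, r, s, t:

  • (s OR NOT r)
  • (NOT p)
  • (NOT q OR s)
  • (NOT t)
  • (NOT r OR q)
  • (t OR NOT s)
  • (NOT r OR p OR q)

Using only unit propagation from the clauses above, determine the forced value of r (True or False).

(NOT p) is a unit clause: p = False.
(NOT t) is a unit clause: t = False.
(NOT s OR t): since t = False, the clause reduces to (NOT s). s = False.
(NOT r OR s): since s = False, the clause reduces to (NOT r). r = False.

False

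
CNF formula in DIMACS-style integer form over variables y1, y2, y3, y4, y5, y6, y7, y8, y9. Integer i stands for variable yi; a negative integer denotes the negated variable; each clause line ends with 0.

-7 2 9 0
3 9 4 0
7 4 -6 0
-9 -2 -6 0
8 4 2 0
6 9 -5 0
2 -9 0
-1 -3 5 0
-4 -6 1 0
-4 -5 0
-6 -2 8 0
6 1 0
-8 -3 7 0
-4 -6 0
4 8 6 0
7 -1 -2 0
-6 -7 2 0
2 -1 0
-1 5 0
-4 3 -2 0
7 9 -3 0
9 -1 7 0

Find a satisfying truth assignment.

y1=False  y2=True  y3=True  y4=False  y5=True  y6=True  y7=True  y8=True  y9=False

Set y1 = False and propagate.
  then y6 is forced to True.
  then y4 is forced to False.
  then y7 is forced to True.
  then y2 is forced to True.
  then y9 is forced to False.
  then y3 is forced to True.
  then y8 is forced to True.
y5 is now unconstrained; take y5 = True.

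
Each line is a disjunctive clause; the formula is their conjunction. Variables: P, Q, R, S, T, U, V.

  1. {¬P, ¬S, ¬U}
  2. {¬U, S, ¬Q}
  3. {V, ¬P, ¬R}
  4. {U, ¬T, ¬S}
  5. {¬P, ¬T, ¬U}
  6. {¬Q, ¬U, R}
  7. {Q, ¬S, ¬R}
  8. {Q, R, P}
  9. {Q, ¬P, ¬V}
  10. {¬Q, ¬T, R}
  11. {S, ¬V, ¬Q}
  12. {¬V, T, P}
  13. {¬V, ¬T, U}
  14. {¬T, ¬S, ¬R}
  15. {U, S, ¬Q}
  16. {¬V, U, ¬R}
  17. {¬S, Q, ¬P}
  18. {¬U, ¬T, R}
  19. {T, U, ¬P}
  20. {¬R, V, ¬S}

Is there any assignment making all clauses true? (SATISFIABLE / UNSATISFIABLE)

Set P = True and propagate.
For the remaining variables, Q = False, R = False, S = False, T = False, U = True, V = False works.
So P = 1, Q = 0, R = 0, S = 0, T = 0, U = 1, V = 0 is a satisfying assignment.

SATISFIABLE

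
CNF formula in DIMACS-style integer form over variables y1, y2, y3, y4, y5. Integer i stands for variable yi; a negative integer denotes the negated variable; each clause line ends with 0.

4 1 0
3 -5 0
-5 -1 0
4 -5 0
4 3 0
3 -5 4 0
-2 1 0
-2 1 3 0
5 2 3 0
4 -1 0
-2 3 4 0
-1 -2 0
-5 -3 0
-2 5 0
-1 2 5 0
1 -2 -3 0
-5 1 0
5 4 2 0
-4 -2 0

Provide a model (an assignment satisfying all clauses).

y1=0, y2=0, y3=1, y4=1, y5=0

Try y1 = False.
  then y4 is forced to True.
  then y2 is forced to False.
  then y5 is forced to False.
  then y3 is forced to True.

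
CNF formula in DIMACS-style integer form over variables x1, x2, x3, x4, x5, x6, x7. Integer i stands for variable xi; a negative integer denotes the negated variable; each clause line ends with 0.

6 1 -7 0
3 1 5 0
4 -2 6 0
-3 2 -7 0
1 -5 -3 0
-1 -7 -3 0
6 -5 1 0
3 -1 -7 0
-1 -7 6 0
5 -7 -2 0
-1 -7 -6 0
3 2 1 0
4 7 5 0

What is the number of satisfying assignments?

30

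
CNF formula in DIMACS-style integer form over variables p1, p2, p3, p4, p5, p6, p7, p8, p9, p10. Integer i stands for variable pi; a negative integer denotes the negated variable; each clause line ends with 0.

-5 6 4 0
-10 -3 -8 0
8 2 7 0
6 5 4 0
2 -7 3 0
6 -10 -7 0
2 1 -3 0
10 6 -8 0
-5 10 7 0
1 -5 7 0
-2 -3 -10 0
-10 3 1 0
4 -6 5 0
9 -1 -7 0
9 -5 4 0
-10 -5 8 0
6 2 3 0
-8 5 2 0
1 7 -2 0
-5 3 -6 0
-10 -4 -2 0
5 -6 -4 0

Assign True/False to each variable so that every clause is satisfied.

p1=True  p2=True  p3=True  p4=True  p5=True  p6=False  p7=True  p8=False  p9=True  p10=False

Check each clause:
  1. {¬p5, p4, p6} — p4 is true.
  2. {¬p8, ¬p10, ¬p3} — ¬p8 is true.
  3. {p7, p8, p2} — p2 is true.
  4. {p5, p4, p6} — p4 is true.
  5. {¬p7, p3, p2} — p2 is true.
  6. {p6, ¬p7, ¬p10} — ¬p10 is true.
  7. {¬p3, p1, p2} — p1 is true.
  8. {p6, p10, ¬p8} — ¬p8 is true.
  9. {¬p5, p7, p10} — p7 is true.
  10. {p1, p7, ¬p5} — p1 is true.
  11. {¬p3, ¬p10, ¬p2} — ¬p10 is true.
  12. {¬p10, p1, p3} — p1 is true.
  13. {p4, ¬p6, p5} — ¬p6 is true.
  14. {¬p1, ¬p7, p9} — p9 is true.
  15. {p4, ¬p5, p9} — p9 is true.
  16. {p8, ¬p5, ¬p10} — ¬p10 is true.
  17. {p3, p6, p2} — p2 is true.
  18. {p5, ¬p8, p2} — ¬p8 is true.
  19. {¬p2, p7, p1} — p1 is true.
  20. {¬p6, p3, ¬p5} — ¬p6 is true.
  21. {¬p4, ¬p10, ¬p2} — ¬p10 is true.
  22. {¬p6, ¬p4, p5} — ¬p6 is true.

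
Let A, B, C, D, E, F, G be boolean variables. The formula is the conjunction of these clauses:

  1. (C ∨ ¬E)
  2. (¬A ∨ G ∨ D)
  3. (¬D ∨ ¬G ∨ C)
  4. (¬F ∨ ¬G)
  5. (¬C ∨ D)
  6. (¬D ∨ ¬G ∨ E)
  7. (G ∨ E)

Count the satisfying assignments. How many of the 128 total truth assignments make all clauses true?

16

Split on G, then D.
  G=T, D=T: remaining (A,B,C,E,F) ∈ {(F,F,T,T,F); (F,T,T,T,F); (T,F,T,T,F); (T,T,T,T,F)} — 4.
  G=T, D=F: remaining (A,B,C,E,F) ∈ {(F,F,F,F,F); (F,T,F,F,F); (T,F,F,F,F); (T,T,F,F,F)} — 4.
  G=F, D=T: forces C=T; E=T; A, B, F free → 2^3 = 8.
  G=F, D=F: a clause becomes empty — 0.
Total: 4 + 4 + 8 + 0 = 16.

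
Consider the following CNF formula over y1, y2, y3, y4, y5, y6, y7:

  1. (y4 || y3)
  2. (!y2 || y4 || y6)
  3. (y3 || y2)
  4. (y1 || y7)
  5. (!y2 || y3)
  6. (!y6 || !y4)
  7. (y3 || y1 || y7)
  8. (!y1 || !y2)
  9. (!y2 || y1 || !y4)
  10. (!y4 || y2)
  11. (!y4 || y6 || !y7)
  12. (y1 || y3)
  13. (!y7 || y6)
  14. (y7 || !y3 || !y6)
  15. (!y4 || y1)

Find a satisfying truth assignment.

Set y1 = True and propagate.
  then y2 is forced to False.
  then y3 is forced to True.
  then y4 is forced to False.
Branch on y6: take y6 = True.
  then y7 is forced to True.
y5 is now unconstrained; take y5 = True.
Check each clause:
  1. (y3 || y4) — y3 is true.
  2. (y6 || y4 || !y2) — !y2 is true.
  3. (y2 || y3) — y3 is true.
  4. (y7 || y1) — y1 is true.
  5. (!y2 || y3) — y3 is true.
  6. (!y6 || !y4) — !y4 is true.
  7. (y1 || y7 || y3) — y1 is true.
  8. (!y1 || !y2) — !y2 is true.
  9. (y1 || !y4 || !y2) — y1 is true.
  10. (!y4 || y2) — !y4 is true.
  11. (!y7 || !y4 || y6) — !y4 is true.
  12. (y3 || y1) — y1 is true.
  13. (y6 || !y7) — y6 is true.
  14. (!y6 || y7 || !y3) — y7 is true.
  15. (!y4 || y1) — y1 is true.

y1=True  y2=False  y3=True  y4=False  y5=True  y6=True  y7=True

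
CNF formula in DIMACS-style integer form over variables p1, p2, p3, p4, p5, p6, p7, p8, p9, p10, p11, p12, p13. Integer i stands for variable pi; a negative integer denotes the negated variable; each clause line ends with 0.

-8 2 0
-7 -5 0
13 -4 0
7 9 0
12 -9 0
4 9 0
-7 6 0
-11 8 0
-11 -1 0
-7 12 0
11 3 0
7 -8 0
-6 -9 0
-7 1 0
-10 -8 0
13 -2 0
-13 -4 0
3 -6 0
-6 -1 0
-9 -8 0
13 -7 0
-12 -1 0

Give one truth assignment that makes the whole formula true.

p1 = F  p2 = T  p3 = T  p4 = F  p5 = F  p6 = F  p7 = F  p8 = F  p9 = T  p10 = T  p11 = F  p12 = T  p13 = T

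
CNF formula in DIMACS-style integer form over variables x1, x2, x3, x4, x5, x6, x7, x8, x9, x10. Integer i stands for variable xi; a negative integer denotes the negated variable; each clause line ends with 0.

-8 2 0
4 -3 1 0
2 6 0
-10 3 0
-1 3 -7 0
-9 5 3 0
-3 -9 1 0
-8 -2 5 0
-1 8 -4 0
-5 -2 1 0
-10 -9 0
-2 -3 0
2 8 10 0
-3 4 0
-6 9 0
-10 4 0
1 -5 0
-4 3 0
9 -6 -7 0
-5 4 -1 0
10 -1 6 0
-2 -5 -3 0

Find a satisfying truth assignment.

x1 = F, x2 = T, x3 = F, x4 = F, x5 = F, x6 = F, x7 = F, x8 = F, x9 = F, x10 = F

Pure literal: x7 appears only negated; assign x7 = False.
Set x1 = False and propagate.
  then x5 is forced to False.
Set x2 = True and propagate.
  then x8 is forced to False.
  then x3 is forced to False.
  then x10 is forced to False.
  then x9 is forced to False.
  then x6 is forced to False.
  then x4 is forced to False.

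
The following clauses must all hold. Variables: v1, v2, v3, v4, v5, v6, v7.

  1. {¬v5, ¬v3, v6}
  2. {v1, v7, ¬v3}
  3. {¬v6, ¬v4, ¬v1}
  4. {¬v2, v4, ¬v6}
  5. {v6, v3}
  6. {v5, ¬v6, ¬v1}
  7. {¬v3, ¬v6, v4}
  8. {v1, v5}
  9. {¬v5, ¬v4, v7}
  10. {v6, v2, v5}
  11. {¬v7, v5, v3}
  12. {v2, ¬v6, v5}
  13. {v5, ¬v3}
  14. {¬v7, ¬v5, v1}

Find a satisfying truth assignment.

Set v1 = False and propagate.
  then v5 is forced to True.
  then v7 is forced to False.
  then v3 is forced to False.
  then v6 is forced to True.
  then v4 is forced to False.
  then v2 is forced to False.
Every clause has at least one true literal under this assignment.

v1 = 0, v2 = 0, v3 = 0, v4 = 0, v5 = 1, v6 = 1, v7 = 0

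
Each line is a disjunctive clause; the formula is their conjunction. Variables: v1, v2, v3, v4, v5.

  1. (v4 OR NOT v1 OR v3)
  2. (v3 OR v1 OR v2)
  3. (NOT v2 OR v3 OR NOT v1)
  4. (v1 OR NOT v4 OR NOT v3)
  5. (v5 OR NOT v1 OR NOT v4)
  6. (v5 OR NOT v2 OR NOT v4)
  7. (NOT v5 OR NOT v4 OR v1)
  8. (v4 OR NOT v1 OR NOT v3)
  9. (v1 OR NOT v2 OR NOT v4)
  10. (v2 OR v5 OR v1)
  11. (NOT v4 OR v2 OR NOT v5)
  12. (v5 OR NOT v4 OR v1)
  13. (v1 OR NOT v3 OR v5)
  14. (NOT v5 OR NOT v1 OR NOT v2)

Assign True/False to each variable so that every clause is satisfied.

Set v1 = False and propagate.
The remaining clauses are satisfied by v2 = True, v3 = True, v4 = False, v5 = True.

v1=F, v2=T, v3=T, v4=F, v5=T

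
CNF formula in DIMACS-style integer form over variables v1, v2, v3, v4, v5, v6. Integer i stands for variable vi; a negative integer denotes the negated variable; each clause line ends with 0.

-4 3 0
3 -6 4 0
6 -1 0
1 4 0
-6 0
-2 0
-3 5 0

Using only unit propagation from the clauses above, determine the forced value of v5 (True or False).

True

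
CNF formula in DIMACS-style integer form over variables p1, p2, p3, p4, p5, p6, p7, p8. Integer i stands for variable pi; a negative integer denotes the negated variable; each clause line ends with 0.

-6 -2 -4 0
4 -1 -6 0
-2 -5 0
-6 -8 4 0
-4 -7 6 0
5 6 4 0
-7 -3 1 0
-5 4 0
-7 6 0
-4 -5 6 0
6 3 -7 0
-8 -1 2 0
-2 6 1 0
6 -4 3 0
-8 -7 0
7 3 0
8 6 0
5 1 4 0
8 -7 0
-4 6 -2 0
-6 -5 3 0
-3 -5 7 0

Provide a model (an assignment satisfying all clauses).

p1=T, p2=F, p3=T, p4=T, p5=F, p6=T, p7=F, p8=F

Branch on p1: take p1 = True.
Try p2 = False.
  then p8 is forced to False.
  then p6 is forced to True.
  then p4 is forced to True.
  then p7 is forced to False.
  then p3 is forced to True.
  then p5 is forced to False.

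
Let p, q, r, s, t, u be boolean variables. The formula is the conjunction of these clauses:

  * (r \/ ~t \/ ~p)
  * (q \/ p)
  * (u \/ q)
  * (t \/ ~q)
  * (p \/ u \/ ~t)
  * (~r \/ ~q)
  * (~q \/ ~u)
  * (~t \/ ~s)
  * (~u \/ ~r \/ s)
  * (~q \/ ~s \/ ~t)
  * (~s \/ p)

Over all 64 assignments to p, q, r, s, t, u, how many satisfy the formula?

The models are:
  p=T q=F r=F s=F t=F u=T
  p=T q=F r=F s=T t=F u=T
  p=T q=F r=T s=T t=F u=T
That's 3 in total.

3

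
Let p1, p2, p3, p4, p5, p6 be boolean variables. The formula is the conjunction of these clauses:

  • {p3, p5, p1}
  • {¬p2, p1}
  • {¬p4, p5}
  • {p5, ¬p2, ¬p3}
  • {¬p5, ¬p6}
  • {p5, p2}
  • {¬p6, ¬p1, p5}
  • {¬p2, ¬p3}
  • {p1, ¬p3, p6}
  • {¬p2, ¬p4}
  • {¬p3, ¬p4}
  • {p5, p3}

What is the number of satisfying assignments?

Satisfying assignments:
  p1=F p2=F p3=F p4=F p5=T p6=F
  p1=F p2=F p3=F p4=T p5=T p6=F
  p1=T p2=F p3=F p4=F p5=T p6=F
  p1=T p2=F p3=F p4=T p5=T p6=F
  p1=T p2=F p3=T p4=F p5=T p6=F
  p1=T p2=T p3=F p4=F p5=T p6=F
That's 6 in total.

6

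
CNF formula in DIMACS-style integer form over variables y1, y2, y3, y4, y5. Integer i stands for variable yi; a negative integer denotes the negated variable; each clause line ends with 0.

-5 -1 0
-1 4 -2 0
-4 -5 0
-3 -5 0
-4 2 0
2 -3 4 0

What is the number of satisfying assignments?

Case analysis on y4 and y2:
  y4=T, y2=T: remaining (y1,y3,y5) ∈ {(F,F,F); (F,T,F); (T,F,F); (T,T,F)} — 4.
  y4=T, y2=F: a clause becomes empty — 0.
  y4=F, y2=T: remaining (y1,y3,y5) ∈ {(F,F,F); (F,F,T); (F,T,F)} — 3.
  y4=F, y2=F: remaining (y1,y3,y5) ∈ {(F,F,F); (F,F,T); (T,F,F)} — 3.
Total: 4 + 0 + 3 + 3 = 10.

10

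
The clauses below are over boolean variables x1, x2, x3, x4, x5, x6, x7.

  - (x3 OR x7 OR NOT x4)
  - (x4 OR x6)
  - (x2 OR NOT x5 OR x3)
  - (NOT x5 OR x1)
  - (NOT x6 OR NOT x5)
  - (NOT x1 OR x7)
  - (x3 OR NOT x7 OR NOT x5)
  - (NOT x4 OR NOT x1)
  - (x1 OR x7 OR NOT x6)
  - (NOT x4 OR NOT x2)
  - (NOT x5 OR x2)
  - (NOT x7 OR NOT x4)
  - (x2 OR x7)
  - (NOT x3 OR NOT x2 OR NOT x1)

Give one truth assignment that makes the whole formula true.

x1=0, x2=0, x3=0, x4=0, x5=0, x6=1, x7=1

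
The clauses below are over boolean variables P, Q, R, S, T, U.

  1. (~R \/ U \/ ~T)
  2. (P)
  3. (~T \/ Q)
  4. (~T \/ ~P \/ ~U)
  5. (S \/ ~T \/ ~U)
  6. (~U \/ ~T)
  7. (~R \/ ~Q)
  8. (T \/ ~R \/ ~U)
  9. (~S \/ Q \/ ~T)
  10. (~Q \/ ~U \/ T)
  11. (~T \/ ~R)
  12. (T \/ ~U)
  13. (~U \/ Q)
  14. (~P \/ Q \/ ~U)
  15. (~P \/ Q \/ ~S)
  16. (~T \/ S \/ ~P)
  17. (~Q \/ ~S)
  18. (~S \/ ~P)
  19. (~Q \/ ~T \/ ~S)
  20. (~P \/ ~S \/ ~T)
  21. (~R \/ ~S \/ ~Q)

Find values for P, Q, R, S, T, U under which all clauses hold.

P = True, Q = True, R = False, S = False, T = False, U = False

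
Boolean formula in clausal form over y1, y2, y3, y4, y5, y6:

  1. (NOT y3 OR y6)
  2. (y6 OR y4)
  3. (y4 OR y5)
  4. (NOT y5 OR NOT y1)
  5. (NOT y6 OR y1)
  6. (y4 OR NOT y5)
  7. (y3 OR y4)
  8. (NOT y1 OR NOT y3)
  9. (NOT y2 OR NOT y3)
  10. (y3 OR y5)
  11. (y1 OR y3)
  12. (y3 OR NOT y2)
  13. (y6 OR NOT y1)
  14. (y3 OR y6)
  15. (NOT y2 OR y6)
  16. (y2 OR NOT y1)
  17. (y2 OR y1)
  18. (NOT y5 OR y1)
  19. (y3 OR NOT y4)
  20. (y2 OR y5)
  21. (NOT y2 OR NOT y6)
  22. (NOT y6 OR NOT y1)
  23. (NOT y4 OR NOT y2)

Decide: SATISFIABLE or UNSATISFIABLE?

UNSATISFIABLE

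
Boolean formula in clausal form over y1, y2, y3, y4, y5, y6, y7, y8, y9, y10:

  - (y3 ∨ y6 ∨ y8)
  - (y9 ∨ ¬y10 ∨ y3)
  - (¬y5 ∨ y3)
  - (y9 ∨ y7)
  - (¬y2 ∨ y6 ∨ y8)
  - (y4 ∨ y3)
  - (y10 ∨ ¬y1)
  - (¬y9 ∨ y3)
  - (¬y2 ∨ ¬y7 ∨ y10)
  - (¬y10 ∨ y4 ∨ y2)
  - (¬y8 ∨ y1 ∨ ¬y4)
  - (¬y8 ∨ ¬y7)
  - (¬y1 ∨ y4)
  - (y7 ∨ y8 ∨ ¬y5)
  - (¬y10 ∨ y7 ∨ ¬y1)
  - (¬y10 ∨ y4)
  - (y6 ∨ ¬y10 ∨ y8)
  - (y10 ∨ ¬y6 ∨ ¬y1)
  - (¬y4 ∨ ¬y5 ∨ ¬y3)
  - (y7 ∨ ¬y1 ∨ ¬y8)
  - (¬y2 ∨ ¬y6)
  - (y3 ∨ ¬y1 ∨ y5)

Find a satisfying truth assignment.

y1=0, y2=0, y3=1, y4=0, y5=1, y6=1, y7=1, y8=0, y9=0, y10=0

Branch on y1: take y1 = False.
For the remaining variables, y2 = False, y3 = True, y4 = False, y5 = True, y6 = True, y7 = True, y8 = False, y9 = False, y10 = False works.
Every clause has at least one true literal under this assignment.
Check each clause:
  1. (y6 ∨ y3 ∨ y8) — y3 is true.
  2. (y3 ∨ y9 ∨ ¬y10) — y3 is true.
  3. (y3 ∨ ¬y5) — y3 is true.
  4. (y9 ∨ y7) — y7 is true.
  5. (¬y2 ∨ y8 ∨ y6) — y6 is true.
  6. (y3 ∨ y4) — y3 is true.
  7. (¬y1 ∨ y10) — ¬y1 is true.
  8. (y3 ∨ ¬y9) — y3 is true.
  9. (¬y7 ∨ y10 ∨ ¬y2) — ¬y2 is true.
  10. (y4 ∨ ¬y10 ∨ y2) — ¬y10 is true.
  11. (y1 ∨ ¬y4 ∨ ¬y8) — ¬y8 is true.
  12. (¬y7 ∨ ¬y8) — ¬y8 is true.
  13. (y4 ∨ ¬y1) — ¬y1 is true.
  14. (y7 ∨ ¬y5 ∨ y8) — y7 is true.
  15. (¬y1 ∨ ¬y10 ∨ y7) — ¬y10 is true.
  16. (y4 ∨ ¬y10) — ¬y10 is true.
  17. (y6 ∨ y8 ∨ ¬y10) — y6 is true.
  18. (¬y1 ∨ ¬y6 ∨ y10) — ¬y1 is true.
  19. (¬y5 ∨ ¬y4 ∨ ¬y3) — ¬y4 is true.
  20. (y7 ∨ ¬y1 ∨ ¬y8) — ¬y8 is true.
  21. (¬y6 ∨ ¬y2) — ¬y2 is true.
  22. (¬y1 ∨ y5 ∨ y3) — y3 is true.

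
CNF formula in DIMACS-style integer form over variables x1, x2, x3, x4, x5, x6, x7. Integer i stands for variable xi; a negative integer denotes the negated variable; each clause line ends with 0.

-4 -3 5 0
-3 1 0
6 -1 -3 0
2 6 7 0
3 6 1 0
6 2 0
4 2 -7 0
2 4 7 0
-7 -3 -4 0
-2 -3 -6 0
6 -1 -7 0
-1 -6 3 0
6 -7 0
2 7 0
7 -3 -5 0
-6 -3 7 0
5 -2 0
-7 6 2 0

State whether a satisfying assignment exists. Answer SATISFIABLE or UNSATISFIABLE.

SATISFIABLE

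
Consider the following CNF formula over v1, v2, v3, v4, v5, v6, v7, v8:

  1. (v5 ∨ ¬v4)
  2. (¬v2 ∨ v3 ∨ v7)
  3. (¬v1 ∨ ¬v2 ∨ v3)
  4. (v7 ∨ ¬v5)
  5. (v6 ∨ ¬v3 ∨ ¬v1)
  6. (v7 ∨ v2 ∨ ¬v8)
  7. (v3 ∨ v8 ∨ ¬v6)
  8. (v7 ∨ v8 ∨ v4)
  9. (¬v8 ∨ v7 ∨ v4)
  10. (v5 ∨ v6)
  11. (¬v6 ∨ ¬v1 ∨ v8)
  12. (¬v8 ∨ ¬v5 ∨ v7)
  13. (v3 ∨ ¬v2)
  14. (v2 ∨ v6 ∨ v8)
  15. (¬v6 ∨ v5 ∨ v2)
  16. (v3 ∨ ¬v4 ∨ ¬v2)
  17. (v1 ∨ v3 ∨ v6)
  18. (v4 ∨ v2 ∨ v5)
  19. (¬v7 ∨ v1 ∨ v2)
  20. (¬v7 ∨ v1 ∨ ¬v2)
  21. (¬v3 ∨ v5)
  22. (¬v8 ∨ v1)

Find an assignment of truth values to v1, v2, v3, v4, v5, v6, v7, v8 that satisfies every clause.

Branch on v1: take v1 = True.
For the remaining variables, v2 = True, v3 = True, v4 = False, v5 = True, v6 = True, v7 = True, v8 = True works.

v1=T, v2=T, v3=T, v4=F, v5=T, v6=T, v7=T, v8=T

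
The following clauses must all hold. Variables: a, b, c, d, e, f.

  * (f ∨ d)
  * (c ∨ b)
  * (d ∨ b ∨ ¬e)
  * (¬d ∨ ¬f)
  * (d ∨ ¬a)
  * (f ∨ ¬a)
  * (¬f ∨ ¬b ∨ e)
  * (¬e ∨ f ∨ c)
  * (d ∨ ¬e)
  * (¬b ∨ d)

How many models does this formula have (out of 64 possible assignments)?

6

Satisfying assignments:
  a=F b=F c=T d=F e=F f=T
  a=F b=F c=T d=T e=F f=F
  a=F b=F c=T d=T e=T f=F
  a=F b=T c=F d=T e=F f=F
  a=F b=T c=T d=T e=F f=F
  a=F b=T c=T d=T e=T f=F
That's 6 in total.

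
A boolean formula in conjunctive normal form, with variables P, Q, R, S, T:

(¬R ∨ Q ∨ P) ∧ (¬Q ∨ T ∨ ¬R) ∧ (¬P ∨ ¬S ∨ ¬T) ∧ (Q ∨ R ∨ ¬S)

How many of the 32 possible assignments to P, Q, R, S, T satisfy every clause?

17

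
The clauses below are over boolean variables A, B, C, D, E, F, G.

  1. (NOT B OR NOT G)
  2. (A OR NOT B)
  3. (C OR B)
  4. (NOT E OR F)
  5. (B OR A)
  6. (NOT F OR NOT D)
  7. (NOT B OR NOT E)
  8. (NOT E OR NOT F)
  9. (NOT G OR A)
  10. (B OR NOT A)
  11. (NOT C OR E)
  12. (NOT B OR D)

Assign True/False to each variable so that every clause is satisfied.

A = T, B = T, C = F, D = T, E = F, F = F, G = F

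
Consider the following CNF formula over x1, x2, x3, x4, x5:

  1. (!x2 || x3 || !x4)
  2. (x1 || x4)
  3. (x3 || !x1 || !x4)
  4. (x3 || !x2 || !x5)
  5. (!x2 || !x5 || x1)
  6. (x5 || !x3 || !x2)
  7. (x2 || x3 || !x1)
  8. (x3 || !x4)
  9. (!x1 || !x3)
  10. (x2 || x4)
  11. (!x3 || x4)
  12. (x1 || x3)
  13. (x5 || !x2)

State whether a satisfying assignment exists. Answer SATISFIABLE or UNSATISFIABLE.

Branch on x1: take x1 = False.
  then x4 is forced to True.
  then x3 is forced to True.
For the remaining variables, x2 = False, x5 = False works.
Every clause has at least one true literal under this assignment.
So x1=False, x2=False, x3=True, x4=True, x5=False is a satisfying assignment.

SATISFIABLE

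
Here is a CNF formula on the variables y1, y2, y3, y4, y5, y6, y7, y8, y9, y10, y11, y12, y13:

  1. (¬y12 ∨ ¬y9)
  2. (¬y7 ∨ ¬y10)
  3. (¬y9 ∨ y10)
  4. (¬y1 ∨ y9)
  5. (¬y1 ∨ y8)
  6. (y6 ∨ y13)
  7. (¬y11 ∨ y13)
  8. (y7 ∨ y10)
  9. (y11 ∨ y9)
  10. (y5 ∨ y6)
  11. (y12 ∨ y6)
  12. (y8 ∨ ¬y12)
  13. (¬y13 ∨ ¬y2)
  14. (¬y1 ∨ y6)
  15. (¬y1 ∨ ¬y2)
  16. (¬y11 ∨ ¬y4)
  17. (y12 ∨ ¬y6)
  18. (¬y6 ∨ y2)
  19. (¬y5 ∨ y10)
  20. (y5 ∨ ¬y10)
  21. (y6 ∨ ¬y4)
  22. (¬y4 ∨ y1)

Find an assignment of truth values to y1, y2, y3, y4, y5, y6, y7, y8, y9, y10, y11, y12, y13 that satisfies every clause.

y1=0, y2=0, y3=1, y4=0, y5=1, y6=0, y7=0, y8=1, y9=0, y10=1, y11=1, y12=1, y13=1

Check each clause:
  1. (¬y12 ∨ ¬y9) — ¬y9 is true.
  2. (¬y10 ∨ ¬y7) — ¬y7 is true.
  3. (¬y9 ∨ y10) — y10 is true.
  4. (y9 ∨ ¬y1) — ¬y1 is true.
  5. (¬y1 ∨ y8) — y8 is true.
  6. (y6 ∨ y13) — y13 is true.
  7. (y13 ∨ ¬y11) — y13 is true.
  8. (y7 ∨ y10) — y10 is true.
  9. (y9 ∨ y11) — y11 is true.
  10. (y6 ∨ y5) — y5 is true.
  11. (y6 ∨ y12) — y12 is true.
  12. (¬y12 ∨ y8) — y8 is true.
  13. (¬y2 ∨ ¬y13) — ¬y2 is true.
  14. (¬y1 ∨ y6) — ¬y1 is true.
  15. (¬y1 ∨ ¬y2) — ¬y2 is true.
  16. (¬y11 ∨ ¬y4) — ¬y4 is true.
  17. (y12 ∨ ¬y6) — ¬y6 is true.
  18. (y2 ∨ ¬y6) — ¬y6 is true.
  19. (y10 ∨ ¬y5) — y10 is true.
  20. (y5 ∨ ¬y10) — y5 is true.
  21. (¬y4 ∨ y6) — ¬y4 is true.
  22. (¬y4 ∨ y1) — ¬y4 is true.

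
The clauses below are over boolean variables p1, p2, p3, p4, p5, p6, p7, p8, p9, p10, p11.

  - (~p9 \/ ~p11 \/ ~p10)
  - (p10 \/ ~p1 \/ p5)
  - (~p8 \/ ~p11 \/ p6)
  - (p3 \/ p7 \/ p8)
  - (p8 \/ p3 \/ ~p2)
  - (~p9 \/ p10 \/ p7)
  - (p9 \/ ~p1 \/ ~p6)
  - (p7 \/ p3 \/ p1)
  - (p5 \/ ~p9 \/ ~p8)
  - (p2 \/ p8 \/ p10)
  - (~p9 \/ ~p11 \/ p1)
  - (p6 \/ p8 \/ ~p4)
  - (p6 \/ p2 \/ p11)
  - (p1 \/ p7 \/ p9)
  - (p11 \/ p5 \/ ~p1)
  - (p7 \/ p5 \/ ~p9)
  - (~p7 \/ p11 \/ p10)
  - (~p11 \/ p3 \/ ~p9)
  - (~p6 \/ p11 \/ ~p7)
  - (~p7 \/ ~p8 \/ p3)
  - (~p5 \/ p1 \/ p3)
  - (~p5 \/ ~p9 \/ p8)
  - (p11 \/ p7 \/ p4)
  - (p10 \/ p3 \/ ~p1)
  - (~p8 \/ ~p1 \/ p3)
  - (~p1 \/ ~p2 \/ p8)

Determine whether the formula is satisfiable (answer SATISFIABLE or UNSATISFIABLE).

SATISFIABLE

p3 occurs only positively in the remaining clauses — set p3 = True.
Branch on p1: take p1 = False.
The remaining clauses are satisfied by p2 = True, p4 = True, p5 = False, p6 = True, p7 = True, p8 = True, p9 = False, p10 = False, p11 = True.
So p1=F, p2=T, p3=T, p4=T, p5=F, p6=T, p7=T, p8=T, p9=F, p10=F, p11=T is a satisfying assignment.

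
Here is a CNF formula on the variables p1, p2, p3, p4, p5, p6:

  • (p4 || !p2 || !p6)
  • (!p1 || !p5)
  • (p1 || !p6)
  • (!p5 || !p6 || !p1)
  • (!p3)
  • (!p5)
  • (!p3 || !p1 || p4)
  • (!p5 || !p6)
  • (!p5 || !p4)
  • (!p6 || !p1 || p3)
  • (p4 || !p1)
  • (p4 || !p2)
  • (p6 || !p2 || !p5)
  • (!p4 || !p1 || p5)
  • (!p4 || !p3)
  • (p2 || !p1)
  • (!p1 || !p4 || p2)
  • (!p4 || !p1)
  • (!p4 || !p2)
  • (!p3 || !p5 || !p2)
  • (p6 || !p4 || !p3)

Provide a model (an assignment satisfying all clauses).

p1 = False  p2 = False  p3 = False  p4 = False  p5 = False  p6 = False

Check each clause:
  1. (!p2 || !p6 || p4) — !p6 is true.
  2. (!p1 || !p5) — !p5 is true.
  3. (p1 || !p6) — !p6 is true.
  4. (!p6 || !p1 || !p5) — !p6 is true.
  5. (!p3) — !p3 is true.
  6. (!p5) — !p5 is true.
  7. (!p3 || !p1 || p4) — !p3 is true.
  8. (!p5 || !p6) — !p6 is true.
  9. (!p5 || !p4) — !p5 is true.
  10. (!p1 || p3 || !p6) — !p6 is true.
  11. (p4 || !p1) — !p1 is true.
  12. (p4 || !p2) — !p2 is true.
  13. (p6 || !p2 || !p5) — !p5 is true.
  14. (!p1 || p5 || !p4) — !p4 is true.
  15. (!p3 || !p4) — !p4 is true.
  16. (p2 || !p1) — !p1 is true.
  17. (!p4 || !p1 || p2) — !p4 is true.
  18. (!p4 || !p1) — !p4 is true.
  19. (!p4 || !p2) — !p4 is true.
  20. (!p3 || !p5 || !p2) — !p5 is true.
  21. (!p4 || p6 || !p3) — !p4 is true.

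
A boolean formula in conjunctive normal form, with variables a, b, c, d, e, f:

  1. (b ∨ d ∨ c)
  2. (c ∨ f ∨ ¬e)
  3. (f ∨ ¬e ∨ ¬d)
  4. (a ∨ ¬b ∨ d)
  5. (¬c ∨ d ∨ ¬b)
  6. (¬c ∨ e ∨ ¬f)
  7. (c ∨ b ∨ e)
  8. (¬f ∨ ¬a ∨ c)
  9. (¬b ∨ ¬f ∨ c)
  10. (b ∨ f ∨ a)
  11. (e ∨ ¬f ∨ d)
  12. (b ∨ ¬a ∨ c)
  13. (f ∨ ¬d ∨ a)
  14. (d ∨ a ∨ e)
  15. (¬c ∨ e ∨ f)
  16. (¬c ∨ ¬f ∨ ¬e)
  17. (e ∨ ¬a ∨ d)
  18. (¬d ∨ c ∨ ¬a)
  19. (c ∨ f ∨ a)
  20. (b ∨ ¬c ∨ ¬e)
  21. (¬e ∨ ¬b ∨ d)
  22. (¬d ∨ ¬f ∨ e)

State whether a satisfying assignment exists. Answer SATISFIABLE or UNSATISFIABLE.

SATISFIABLE

Set a = False and propagate.
For the remaining variables, b = False, c = False, d = True, e = True, f = True works.
Every clause has at least one true literal under this assignment.
So a=F  b=F  c=F  d=T  e=T  f=T is a satisfying assignment.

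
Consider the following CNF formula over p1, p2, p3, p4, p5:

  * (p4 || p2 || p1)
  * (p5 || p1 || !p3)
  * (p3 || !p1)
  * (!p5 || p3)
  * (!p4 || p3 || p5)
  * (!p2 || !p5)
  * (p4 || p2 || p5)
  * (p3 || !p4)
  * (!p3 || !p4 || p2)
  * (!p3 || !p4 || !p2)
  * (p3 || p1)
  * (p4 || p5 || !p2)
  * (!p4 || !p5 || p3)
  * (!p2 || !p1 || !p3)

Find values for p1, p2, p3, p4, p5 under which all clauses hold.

Set p1 = True and propagate.
  then p3 is forced to True.
  then p2 is forced to False.
  then p4 is forced to False.
  then p5 is forced to True.
Check each clause:
  1. (p2 || p4 || p1) — p1 is true.
  2. (p1 || p5 || !p3) — p1 is true.
  3. (p3 || !p1) — p3 is true.
  4. (p3 || !p5) — p3 is true.
  5. (p5 || !p4 || p3) — p3 is true.
  6. (!p5 || !p2) — !p2 is true.
  7. (p4 || p5 || p2) — p5 is true.
  8. (p3 || !p4) — p3 is true.
  9. (!p4 || !p3 || p2) — !p4 is true.
  10. (!p4 || !p3 || !p2) — !p4 is true.
  11. (p3 || p1) — p1 is true.
  12. (!p2 || p5 || p4) — p5 is true.
  13. (p3 || !p4 || !p5) — p3 is true.
  14. (!p3 || !p1 || !p2) — !p2 is true.

p1=1, p2=0, p3=1, p4=0, p5=1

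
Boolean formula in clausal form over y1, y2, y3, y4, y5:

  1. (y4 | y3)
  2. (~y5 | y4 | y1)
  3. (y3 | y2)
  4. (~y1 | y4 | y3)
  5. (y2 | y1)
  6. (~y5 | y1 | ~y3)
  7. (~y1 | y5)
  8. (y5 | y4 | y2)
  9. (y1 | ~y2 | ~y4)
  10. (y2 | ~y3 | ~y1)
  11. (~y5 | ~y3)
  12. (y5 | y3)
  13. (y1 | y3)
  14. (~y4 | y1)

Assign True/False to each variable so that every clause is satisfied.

y1=False, y2=True, y3=True, y4=False, y5=False

Check each clause:
  1. (y3 | y4) — y3 is true.
  2. (y1 | y4 | ~y5) — ~y5 is true.
  3. (y3 | y2) — y2 is true.
  4. (~y1 | y4 | y3) — y3 is true.
  5. (y2 | y1) — y2 is true.
  6. (~y3 | y1 | ~y5) — ~y5 is true.
  7. (y5 | ~y1) — ~y1 is true.
  8. (y4 | y2 | y5) — y2 is true.
  9. (y1 | ~y2 | ~y4) — ~y4 is true.
  10. (y2 | ~y1 | ~y3) — y2 is true.
  11. (~y5 | ~y3) — ~y5 is true.
  12. (y5 | y3) — y3 is true.
  13. (y3 | y1) — y3 is true.
  14. (~y4 | y1) — ~y4 is true.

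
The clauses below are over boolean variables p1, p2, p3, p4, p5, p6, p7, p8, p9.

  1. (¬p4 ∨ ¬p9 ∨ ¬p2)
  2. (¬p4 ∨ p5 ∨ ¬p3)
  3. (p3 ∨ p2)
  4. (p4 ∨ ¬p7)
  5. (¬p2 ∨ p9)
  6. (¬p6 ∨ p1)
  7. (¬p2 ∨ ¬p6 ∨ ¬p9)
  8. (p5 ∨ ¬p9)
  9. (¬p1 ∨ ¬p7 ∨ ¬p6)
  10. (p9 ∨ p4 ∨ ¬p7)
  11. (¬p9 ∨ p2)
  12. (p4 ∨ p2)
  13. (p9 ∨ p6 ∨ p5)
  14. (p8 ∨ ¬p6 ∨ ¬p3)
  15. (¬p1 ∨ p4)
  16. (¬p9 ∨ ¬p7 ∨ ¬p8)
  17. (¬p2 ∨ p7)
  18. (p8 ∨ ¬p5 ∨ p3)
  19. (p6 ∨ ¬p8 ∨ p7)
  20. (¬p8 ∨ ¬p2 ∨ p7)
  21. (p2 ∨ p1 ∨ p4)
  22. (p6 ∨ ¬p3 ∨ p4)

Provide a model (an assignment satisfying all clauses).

p1 = F, p2 = F, p3 = T, p4 = T, p5 = T, p6 = F, p7 = T, p8 = F, p9 = F

Try p1 = False.
  then p6 is forced to False.
The remaining clauses are satisfied by p2 = False, p3 = True, p4 = True, p5 = True, p7 = True, p8 = False, p9 = False.
Every clause has at least one true literal under this assignment.
Check each clause:
  1. (¬p9 ∨ ¬p4 ∨ ¬p2) — ¬p2 is true.
  2. (¬p3 ∨ ¬p4 ∨ p5) — p5 is true.
  3. (p2 ∨ p3) — p3 is true.
  4. (¬p7 ∨ p4) — p4 is true.
  5. (p9 ∨ ¬p2) — ¬p2 is true.
  6. (¬p6 ∨ p1) — ¬p6 is true.
  7. (¬p6 ∨ ¬p9 ∨ ¬p2) — ¬p6 is true.
  8. (p5 ∨ ¬p9) — p5 is true.
  9. (¬p6 ∨ ¬p7 ∨ ¬p1) — ¬p6 is true.
  10. (p4 ∨ ¬p7 ∨ p9) — p4 is true.
  11. (¬p9 ∨ p2) — ¬p9 is true.
  12. (p2 ∨ p4) — p4 is true.
  13. (p5 ∨ p9 ∨ p6) — p5 is true.
  14. (¬p3 ∨ p8 ∨ ¬p6) — ¬p6 is true.
  15. (p4 ∨ ¬p1) — p4 is true.
  16. (¬p9 ∨ ¬p8 ∨ ¬p7) — ¬p8 is true.
  17. (¬p2 ∨ p7) — ¬p2 is true.
  18. (p3 ∨ p8 ∨ ¬p5) — p3 is true.
  19. (¬p8 ∨ p6 ∨ p7) — ¬p8 is true.
  20. (p7 ∨ ¬p8 ∨ ¬p2) — ¬p8 is true.
  21. (p4 ∨ p1 ∨ p2) — p4 is true.
  22. (p6 ∨ p4 ∨ ¬p3) — p4 is true.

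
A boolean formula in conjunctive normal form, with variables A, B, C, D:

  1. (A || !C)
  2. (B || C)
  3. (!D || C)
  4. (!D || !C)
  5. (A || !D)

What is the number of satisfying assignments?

The models are:
  A=F B=T C=F D=F
  A=T B=F C=T D=F
  A=T B=T C=F D=F
  A=T B=T C=T D=F
That's 4 in total.

4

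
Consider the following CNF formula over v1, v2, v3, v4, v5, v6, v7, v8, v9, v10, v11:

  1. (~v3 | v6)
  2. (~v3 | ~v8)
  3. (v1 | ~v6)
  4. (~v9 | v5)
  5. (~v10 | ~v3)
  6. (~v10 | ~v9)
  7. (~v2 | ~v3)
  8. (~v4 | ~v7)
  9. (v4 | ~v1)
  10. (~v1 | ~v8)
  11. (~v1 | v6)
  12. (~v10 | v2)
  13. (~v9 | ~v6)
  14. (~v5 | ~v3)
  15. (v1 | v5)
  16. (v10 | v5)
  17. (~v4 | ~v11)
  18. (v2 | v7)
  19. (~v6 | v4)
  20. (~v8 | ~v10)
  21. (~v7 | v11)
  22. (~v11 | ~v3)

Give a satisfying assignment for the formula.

v1=T, v2=T, v3=F, v4=T, v5=T, v6=T, v7=F, v8=F, v9=F, v10=T, v11=F

Pure literal: v3 appears only negated; assign v3 = False.
Pure literal: v8 appears only negated; assign v8 = False.
Try v1 = True.
  then v4 is forced to True.
  then v7 is forced to False.
  then v6 is forced to True.
  then v9 is forced to False.
  then v11 is forced to False.
  then v2 is forced to True.
Branch on v5: take v5 = True.
v10 is now unconstrained; take v10 = True.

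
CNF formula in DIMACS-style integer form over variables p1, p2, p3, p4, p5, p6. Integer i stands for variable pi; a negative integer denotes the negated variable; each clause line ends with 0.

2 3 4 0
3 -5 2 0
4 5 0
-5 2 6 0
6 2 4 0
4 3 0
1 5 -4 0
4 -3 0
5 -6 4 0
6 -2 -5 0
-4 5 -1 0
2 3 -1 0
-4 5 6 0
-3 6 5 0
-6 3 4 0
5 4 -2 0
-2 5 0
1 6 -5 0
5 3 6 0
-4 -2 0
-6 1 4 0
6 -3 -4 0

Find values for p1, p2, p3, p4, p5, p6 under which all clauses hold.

Try p1 = False.
Branch on p2: take p2 = False.
For the remaining variables, p3 = True, p4 = True, p5 = True, p6 = True works.
Every clause has at least one true literal under this assignment.
Check each clause:
  1. (p3 ∨ p4 ∨ p2) — p3 is true.
  2. (p3 ∨ ¬p5 ∨ p2) — p3 is true.
  3. (p5 ∨ p4) — p4 is true.
  4. (p2 ∨ ¬p5 ∨ p6) — p6 is true.
  5. (p2 ∨ p6 ∨ p4) — p4 is true.
  6. (p3 ∨ p4) — p3 is true.
  7. (p5 ∨ ¬p4 ∨ p1) — p5 is true.
  8. (¬p3 ∨ p4) — p4 is true.
  9. (p5 ∨ p4 ∨ ¬p6) — p4 is true.
  10. (p6 ∨ ¬p2 ∨ ¬p5) — p6 is true.
  11. (p5 ∨ ¬p1 ∨ ¬p4) — p5 is true.
  12. (p2 ∨ ¬p1 ∨ p3) — p3 is true.
  13. (p6 ∨ p5 ∨ ¬p4) — p5 is true.
  14. (¬p3 ∨ p6 ∨ p5) — p5 is true.
  15. (p3 ∨ ¬p6 ∨ p4) — p3 is true.
  16. (p5 ∨ ¬p2 ∨ p4) — p4 is true.
  17. (p5 ∨ ¬p2) — p5 is true.
  18. (p1 ∨ p6 ∨ ¬p5) — p6 is true.
  19. (p5 ∨ p3 ∨ p6) — p3 is true.
  20. (¬p4 ∨ ¬p2) — ¬p2 is true.
  21. (¬p6 ∨ p1 ∨ p4) — p4 is true.
  22. (¬p4 ∨ ¬p3 ∨ p6) — p6 is true.

p1=F, p2=F, p3=T, p4=T, p5=T, p6=T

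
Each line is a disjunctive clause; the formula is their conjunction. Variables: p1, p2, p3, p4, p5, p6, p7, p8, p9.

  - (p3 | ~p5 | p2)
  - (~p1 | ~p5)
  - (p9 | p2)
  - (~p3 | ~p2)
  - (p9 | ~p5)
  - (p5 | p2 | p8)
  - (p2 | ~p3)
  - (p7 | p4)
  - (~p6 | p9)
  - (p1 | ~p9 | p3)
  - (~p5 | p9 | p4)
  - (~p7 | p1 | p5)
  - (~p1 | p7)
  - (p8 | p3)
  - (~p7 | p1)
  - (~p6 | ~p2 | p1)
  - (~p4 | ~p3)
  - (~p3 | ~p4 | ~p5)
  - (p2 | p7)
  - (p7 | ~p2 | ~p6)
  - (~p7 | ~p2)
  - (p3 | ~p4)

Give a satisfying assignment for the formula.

Pure literal: p8 appears only positively; assign p8 = True.
Try p1 = True.
  then p5 is forced to False.
  then p7 is forced to True.
  then p2 is forced to False.
  then p9 is forced to True.
  then p3 is forced to False.
  then p4 is forced to False.
p6 is now unconstrained; take p6 = True.
Every clause has at least one true literal under this assignment.

p1=T  p2=F  p3=F  p4=F  p5=F  p6=T  p7=T  p8=T  p9=T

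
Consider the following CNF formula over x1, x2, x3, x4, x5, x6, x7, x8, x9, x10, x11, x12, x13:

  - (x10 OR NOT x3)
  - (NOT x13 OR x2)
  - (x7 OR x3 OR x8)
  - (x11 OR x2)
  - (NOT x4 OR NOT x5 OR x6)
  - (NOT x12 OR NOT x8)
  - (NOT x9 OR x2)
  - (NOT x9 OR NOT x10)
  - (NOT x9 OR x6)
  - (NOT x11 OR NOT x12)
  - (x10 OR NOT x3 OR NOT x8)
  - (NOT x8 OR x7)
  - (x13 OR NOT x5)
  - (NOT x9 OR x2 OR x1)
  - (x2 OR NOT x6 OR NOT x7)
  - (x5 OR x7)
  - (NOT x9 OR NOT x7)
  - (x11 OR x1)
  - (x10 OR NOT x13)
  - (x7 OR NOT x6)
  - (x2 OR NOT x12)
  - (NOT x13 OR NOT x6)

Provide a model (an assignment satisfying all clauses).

x1 = F, x2 = T, x3 = T, x4 = F, x5 = F, x6 = T, x7 = T, x8 = T, x9 = F, x10 = T, x11 = T, x12 = F, x13 = F

Check each clause:
  1. (x10 OR NOT x3) — x10 is true.
  2. (NOT x13 OR x2) — x2 is true.
  3. (x3 OR x8 OR x7) — x8 is true.
  4. (x2 OR x11) — x2 is true.
  5. (x6 OR NOT x5 OR NOT x4) — NOT x5 is true.
  6. (NOT x8 OR NOT x12) — NOT x12 is true.
  7. (NOT x9 OR x2) — x2 is true.
  8. (NOT x10 OR NOT x9) — NOT x9 is true.
  9. (NOT x9 OR x6) — x6 is true.
  10. (NOT x11 OR NOT x12) — NOT x12 is true.
  11. (NOT x3 OR NOT x8 OR x10) — x10 is true.
  12. (NOT x8 OR x7) — x7 is true.
  13. (NOT x5 OR x13) — NOT x5 is true.
  14. (NOT x9 OR x2 OR x1) — x2 is true.
  15. (x2 OR NOT x7 OR NOT x6) — x2 is true.
  16. (x7 OR x5) — x7 is true.
  17. (NOT x9 OR NOT x7) — NOT x9 is true.
  18. (x11 OR x1) — x11 is true.
  19. (x10 OR NOT x13) — x10 is true.
  20. (NOT x6 OR x7) — x7 is true.
  21. (NOT x12 OR x2) — x2 is true.
  22. (NOT x6 OR NOT x13) — NOT x13 is true.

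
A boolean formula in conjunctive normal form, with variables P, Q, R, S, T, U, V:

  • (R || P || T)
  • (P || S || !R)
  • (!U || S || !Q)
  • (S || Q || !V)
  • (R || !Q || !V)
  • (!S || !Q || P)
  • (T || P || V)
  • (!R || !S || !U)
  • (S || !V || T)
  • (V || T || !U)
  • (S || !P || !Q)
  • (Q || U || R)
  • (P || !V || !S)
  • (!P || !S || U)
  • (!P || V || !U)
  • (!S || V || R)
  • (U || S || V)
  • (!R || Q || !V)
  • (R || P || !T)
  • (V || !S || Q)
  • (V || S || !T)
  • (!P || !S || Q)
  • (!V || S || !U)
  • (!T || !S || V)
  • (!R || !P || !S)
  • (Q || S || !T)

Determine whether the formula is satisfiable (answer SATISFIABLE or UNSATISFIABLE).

UNSATISFIABLE

S = True:
  P = True:
    propagation gives U=True, R=False, V=True, Q=False; an empty clause results — contradiction.
  P = False:
    propagation gives Q=False, V=False; an empty clause results — contradiction.
S = False:
  V = True:
    propagation gives Q=True, U=False, R=True, P=True; an empty clause results — contradiction.
  V = False:
    propagation gives U=True, Q=False, T=True; an empty clause results — contradiction.
Every branch closes, so no satisfying assignment exists.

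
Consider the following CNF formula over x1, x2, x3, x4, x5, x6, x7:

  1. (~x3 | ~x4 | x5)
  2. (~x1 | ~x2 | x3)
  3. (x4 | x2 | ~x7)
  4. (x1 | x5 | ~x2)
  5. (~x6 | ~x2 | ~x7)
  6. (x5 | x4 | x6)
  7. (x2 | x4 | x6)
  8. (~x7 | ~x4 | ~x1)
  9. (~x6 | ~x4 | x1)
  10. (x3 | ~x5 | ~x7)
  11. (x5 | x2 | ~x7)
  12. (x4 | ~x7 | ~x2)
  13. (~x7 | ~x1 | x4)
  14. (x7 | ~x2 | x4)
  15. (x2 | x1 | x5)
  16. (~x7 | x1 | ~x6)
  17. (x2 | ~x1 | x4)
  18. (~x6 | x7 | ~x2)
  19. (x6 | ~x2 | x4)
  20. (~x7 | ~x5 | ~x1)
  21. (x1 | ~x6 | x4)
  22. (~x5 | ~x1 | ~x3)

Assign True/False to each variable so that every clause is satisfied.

x1=False  x2=True  x3=True  x4=True  x5=True  x6=False  x7=False

Set x1 = False and propagate.
Branch on x2: take x2 = True.
  then x5 is forced to True.
The remaining clauses are satisfied by x3 = True, x4 = True, x6 = False, x7 = False.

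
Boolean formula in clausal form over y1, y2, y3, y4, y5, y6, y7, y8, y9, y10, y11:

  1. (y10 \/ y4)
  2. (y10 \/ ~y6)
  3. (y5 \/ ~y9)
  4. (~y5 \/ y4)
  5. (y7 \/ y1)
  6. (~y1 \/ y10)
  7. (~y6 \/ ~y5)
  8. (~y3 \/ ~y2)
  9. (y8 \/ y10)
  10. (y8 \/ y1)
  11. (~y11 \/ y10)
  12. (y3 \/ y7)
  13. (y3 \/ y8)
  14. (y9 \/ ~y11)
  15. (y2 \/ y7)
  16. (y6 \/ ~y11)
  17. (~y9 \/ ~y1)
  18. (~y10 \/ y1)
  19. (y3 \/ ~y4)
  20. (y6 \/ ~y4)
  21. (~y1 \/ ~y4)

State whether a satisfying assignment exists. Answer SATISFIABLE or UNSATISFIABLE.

Pure literal: y7 appears only positively; assign y7 = True.
Pure literal: y8 appears only positively; assign y8 = True.
Branch on y1: take y1 = True.
  then y10 is forced to True.
  then y9 is forced to False.
  then y11 is forced to False.
  then y4 is forced to False.
  then y5 is forced to False.
Set y2 = False and propagate.
y3, y6 are now unconstrained; take y3 = False, y6 = False.
So y1=True, y2=False, y3=False, y4=False, y5=False, y6=False, y7=True, y8=True, y9=False, y10=True, y11=False is a satisfying assignment.

SATISFIABLE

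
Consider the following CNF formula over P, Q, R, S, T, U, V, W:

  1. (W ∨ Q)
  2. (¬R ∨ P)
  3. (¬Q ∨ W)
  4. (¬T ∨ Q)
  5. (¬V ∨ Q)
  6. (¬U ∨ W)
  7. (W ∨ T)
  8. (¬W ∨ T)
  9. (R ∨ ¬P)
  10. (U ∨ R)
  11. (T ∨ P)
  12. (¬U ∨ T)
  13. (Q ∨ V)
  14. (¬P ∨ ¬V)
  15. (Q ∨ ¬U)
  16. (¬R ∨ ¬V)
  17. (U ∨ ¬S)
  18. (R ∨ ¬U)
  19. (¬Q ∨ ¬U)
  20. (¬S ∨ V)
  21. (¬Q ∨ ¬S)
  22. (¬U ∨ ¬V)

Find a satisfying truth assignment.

P=T, Q=T, R=T, S=F, T=T, U=F, V=F, W=T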